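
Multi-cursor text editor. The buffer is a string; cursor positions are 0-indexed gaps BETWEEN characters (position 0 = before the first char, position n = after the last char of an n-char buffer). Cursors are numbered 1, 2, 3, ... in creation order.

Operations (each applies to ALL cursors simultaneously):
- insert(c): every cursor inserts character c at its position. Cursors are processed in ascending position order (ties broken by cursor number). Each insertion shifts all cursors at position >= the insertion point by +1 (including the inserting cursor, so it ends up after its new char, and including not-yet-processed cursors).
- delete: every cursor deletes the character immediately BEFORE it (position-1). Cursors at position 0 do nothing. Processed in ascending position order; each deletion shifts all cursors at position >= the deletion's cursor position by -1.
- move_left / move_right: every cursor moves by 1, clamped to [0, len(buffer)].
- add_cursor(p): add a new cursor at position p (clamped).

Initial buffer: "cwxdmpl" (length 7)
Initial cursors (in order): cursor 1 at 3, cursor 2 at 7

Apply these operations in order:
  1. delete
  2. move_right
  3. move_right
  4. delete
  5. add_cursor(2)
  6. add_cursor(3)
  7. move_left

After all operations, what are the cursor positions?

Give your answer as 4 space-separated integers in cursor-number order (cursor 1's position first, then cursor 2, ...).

After op 1 (delete): buffer="cwdmp" (len 5), cursors c1@2 c2@5, authorship .....
After op 2 (move_right): buffer="cwdmp" (len 5), cursors c1@3 c2@5, authorship .....
After op 3 (move_right): buffer="cwdmp" (len 5), cursors c1@4 c2@5, authorship .....
After op 4 (delete): buffer="cwd" (len 3), cursors c1@3 c2@3, authorship ...
After op 5 (add_cursor(2)): buffer="cwd" (len 3), cursors c3@2 c1@3 c2@3, authorship ...
After op 6 (add_cursor(3)): buffer="cwd" (len 3), cursors c3@2 c1@3 c2@3 c4@3, authorship ...
After op 7 (move_left): buffer="cwd" (len 3), cursors c3@1 c1@2 c2@2 c4@2, authorship ...

Answer: 2 2 1 2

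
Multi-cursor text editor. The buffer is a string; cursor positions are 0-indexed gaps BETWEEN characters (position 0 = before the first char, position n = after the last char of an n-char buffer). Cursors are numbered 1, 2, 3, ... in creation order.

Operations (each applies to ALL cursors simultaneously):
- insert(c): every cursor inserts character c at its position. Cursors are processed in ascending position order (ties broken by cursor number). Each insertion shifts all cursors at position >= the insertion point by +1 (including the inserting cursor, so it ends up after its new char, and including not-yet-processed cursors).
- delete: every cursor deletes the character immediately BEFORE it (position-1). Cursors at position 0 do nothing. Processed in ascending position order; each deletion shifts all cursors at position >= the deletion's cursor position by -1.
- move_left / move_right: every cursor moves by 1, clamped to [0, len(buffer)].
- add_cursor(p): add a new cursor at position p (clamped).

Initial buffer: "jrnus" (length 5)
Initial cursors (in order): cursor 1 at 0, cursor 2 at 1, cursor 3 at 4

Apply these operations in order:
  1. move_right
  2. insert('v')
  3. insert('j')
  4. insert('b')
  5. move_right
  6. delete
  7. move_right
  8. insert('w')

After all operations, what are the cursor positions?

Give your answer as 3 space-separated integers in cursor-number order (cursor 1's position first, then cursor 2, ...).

Answer: 6 10 14

Derivation:
After op 1 (move_right): buffer="jrnus" (len 5), cursors c1@1 c2@2 c3@5, authorship .....
After op 2 (insert('v')): buffer="jvrvnusv" (len 8), cursors c1@2 c2@4 c3@8, authorship .1.2...3
After op 3 (insert('j')): buffer="jvjrvjnusvj" (len 11), cursors c1@3 c2@6 c3@11, authorship .11.22...33
After op 4 (insert('b')): buffer="jvjbrvjbnusvjb" (len 14), cursors c1@4 c2@8 c3@14, authorship .111.222...333
After op 5 (move_right): buffer="jvjbrvjbnusvjb" (len 14), cursors c1@5 c2@9 c3@14, authorship .111.222...333
After op 6 (delete): buffer="jvjbvjbusvj" (len 11), cursors c1@4 c2@7 c3@11, authorship .111222..33
After op 7 (move_right): buffer="jvjbvjbusvj" (len 11), cursors c1@5 c2@8 c3@11, authorship .111222..33
After op 8 (insert('w')): buffer="jvjbvwjbuwsvjw" (len 14), cursors c1@6 c2@10 c3@14, authorship .1112122.2.333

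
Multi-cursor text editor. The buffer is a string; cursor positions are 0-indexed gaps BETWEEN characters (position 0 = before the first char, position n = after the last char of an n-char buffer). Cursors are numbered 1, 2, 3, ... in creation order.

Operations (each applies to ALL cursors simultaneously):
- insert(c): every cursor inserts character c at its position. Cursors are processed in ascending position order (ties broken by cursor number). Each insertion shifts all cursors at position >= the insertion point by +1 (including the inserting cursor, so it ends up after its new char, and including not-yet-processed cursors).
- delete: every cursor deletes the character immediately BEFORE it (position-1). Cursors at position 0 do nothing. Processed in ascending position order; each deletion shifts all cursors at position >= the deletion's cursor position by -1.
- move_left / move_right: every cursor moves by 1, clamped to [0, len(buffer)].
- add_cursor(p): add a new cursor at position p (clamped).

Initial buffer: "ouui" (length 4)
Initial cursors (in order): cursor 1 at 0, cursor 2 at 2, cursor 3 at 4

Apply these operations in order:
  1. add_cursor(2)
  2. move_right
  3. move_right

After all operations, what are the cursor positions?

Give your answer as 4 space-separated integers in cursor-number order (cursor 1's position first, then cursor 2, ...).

Answer: 2 4 4 4

Derivation:
After op 1 (add_cursor(2)): buffer="ouui" (len 4), cursors c1@0 c2@2 c4@2 c3@4, authorship ....
After op 2 (move_right): buffer="ouui" (len 4), cursors c1@1 c2@3 c4@3 c3@4, authorship ....
After op 3 (move_right): buffer="ouui" (len 4), cursors c1@2 c2@4 c3@4 c4@4, authorship ....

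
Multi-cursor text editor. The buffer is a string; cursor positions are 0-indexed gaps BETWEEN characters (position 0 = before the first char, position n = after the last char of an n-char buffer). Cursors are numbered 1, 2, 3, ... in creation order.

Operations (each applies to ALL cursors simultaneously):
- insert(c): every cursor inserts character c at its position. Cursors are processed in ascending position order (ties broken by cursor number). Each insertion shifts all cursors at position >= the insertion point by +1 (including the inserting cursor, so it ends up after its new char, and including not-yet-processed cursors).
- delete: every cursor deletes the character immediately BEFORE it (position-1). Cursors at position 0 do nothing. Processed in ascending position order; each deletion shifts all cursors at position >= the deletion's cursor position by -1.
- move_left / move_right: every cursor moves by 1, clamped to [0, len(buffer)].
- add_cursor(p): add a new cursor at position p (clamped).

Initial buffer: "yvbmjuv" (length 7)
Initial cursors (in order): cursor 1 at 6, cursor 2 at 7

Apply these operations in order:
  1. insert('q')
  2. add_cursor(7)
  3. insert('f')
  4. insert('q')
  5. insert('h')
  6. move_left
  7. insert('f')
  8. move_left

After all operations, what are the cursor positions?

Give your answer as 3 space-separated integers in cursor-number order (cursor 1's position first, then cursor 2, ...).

After op 1 (insert('q')): buffer="yvbmjuqvq" (len 9), cursors c1@7 c2@9, authorship ......1.2
After op 2 (add_cursor(7)): buffer="yvbmjuqvq" (len 9), cursors c1@7 c3@7 c2@9, authorship ......1.2
After op 3 (insert('f')): buffer="yvbmjuqffvqf" (len 12), cursors c1@9 c3@9 c2@12, authorship ......113.22
After op 4 (insert('q')): buffer="yvbmjuqffqqvqfq" (len 15), cursors c1@11 c3@11 c2@15, authorship ......11313.222
After op 5 (insert('h')): buffer="yvbmjuqffqqhhvqfqh" (len 18), cursors c1@13 c3@13 c2@18, authorship ......1131313.2222
After op 6 (move_left): buffer="yvbmjuqffqqhhvqfqh" (len 18), cursors c1@12 c3@12 c2@17, authorship ......1131313.2222
After op 7 (insert('f')): buffer="yvbmjuqffqqhffhvqfqfh" (len 21), cursors c1@14 c3@14 c2@20, authorship ......113131133.22222
After op 8 (move_left): buffer="yvbmjuqffqqhffhvqfqfh" (len 21), cursors c1@13 c3@13 c2@19, authorship ......113131133.22222

Answer: 13 19 13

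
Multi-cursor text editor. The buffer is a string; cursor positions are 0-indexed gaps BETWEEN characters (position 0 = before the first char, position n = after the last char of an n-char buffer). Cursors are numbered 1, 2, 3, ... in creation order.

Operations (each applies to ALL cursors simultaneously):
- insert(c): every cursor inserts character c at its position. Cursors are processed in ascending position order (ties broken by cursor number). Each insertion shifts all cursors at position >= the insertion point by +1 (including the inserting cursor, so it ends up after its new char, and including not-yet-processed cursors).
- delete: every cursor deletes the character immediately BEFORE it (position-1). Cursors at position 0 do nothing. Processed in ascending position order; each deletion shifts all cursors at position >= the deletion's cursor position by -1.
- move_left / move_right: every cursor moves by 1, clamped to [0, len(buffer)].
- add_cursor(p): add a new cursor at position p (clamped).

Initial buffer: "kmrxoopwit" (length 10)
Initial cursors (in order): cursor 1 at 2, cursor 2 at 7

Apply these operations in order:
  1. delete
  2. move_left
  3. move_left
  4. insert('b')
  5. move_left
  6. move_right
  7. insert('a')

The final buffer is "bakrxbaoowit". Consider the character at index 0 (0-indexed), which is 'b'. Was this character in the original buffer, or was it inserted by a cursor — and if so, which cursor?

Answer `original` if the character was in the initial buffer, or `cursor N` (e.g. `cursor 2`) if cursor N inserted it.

After op 1 (delete): buffer="krxoowit" (len 8), cursors c1@1 c2@5, authorship ........
After op 2 (move_left): buffer="krxoowit" (len 8), cursors c1@0 c2@4, authorship ........
After op 3 (move_left): buffer="krxoowit" (len 8), cursors c1@0 c2@3, authorship ........
After op 4 (insert('b')): buffer="bkrxboowit" (len 10), cursors c1@1 c2@5, authorship 1...2.....
After op 5 (move_left): buffer="bkrxboowit" (len 10), cursors c1@0 c2@4, authorship 1...2.....
After op 6 (move_right): buffer="bkrxboowit" (len 10), cursors c1@1 c2@5, authorship 1...2.....
After op 7 (insert('a')): buffer="bakrxbaoowit" (len 12), cursors c1@2 c2@7, authorship 11...22.....
Authorship (.=original, N=cursor N): 1 1 . . . 2 2 . . . . .
Index 0: author = 1

Answer: cursor 1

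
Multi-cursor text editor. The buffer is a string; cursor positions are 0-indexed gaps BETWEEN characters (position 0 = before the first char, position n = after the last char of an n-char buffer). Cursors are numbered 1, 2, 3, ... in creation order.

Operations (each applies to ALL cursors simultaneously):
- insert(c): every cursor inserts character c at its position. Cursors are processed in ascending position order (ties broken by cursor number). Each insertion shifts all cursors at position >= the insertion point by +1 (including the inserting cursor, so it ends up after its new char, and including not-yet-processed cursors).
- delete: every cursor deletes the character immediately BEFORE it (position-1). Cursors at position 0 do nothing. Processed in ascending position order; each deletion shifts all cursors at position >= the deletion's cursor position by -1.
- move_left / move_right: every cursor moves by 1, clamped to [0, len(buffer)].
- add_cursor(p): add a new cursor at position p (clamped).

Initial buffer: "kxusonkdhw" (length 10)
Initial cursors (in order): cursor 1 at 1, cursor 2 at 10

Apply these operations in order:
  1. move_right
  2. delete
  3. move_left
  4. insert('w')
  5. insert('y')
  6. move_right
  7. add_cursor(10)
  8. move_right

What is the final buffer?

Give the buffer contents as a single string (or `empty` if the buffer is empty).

After op 1 (move_right): buffer="kxusonkdhw" (len 10), cursors c1@2 c2@10, authorship ..........
After op 2 (delete): buffer="kusonkdh" (len 8), cursors c1@1 c2@8, authorship ........
After op 3 (move_left): buffer="kusonkdh" (len 8), cursors c1@0 c2@7, authorship ........
After op 4 (insert('w')): buffer="wkusonkdwh" (len 10), cursors c1@1 c2@9, authorship 1.......2.
After op 5 (insert('y')): buffer="wykusonkdwyh" (len 12), cursors c1@2 c2@11, authorship 11.......22.
After op 6 (move_right): buffer="wykusonkdwyh" (len 12), cursors c1@3 c2@12, authorship 11.......22.
After op 7 (add_cursor(10)): buffer="wykusonkdwyh" (len 12), cursors c1@3 c3@10 c2@12, authorship 11.......22.
After op 8 (move_right): buffer="wykusonkdwyh" (len 12), cursors c1@4 c3@11 c2@12, authorship 11.......22.

Answer: wykusonkdwyh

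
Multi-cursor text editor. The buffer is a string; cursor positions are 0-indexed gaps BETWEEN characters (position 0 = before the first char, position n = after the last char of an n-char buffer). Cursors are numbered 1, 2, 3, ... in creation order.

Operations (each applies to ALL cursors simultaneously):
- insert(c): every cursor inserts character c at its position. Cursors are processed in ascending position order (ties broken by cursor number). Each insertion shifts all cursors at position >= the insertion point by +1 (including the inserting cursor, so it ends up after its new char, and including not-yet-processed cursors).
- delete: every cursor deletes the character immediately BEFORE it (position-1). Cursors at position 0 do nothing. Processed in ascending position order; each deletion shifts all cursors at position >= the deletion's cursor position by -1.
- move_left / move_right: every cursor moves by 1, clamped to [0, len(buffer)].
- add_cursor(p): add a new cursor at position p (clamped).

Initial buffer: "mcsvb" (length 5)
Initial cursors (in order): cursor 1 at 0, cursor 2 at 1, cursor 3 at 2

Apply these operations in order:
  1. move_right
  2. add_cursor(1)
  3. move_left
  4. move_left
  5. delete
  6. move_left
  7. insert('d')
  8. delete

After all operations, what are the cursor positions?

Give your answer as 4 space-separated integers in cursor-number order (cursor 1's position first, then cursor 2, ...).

After op 1 (move_right): buffer="mcsvb" (len 5), cursors c1@1 c2@2 c3@3, authorship .....
After op 2 (add_cursor(1)): buffer="mcsvb" (len 5), cursors c1@1 c4@1 c2@2 c3@3, authorship .....
After op 3 (move_left): buffer="mcsvb" (len 5), cursors c1@0 c4@0 c2@1 c3@2, authorship .....
After op 4 (move_left): buffer="mcsvb" (len 5), cursors c1@0 c2@0 c4@0 c3@1, authorship .....
After op 5 (delete): buffer="csvb" (len 4), cursors c1@0 c2@0 c3@0 c4@0, authorship ....
After op 6 (move_left): buffer="csvb" (len 4), cursors c1@0 c2@0 c3@0 c4@0, authorship ....
After op 7 (insert('d')): buffer="ddddcsvb" (len 8), cursors c1@4 c2@4 c3@4 c4@4, authorship 1234....
After op 8 (delete): buffer="csvb" (len 4), cursors c1@0 c2@0 c3@0 c4@0, authorship ....

Answer: 0 0 0 0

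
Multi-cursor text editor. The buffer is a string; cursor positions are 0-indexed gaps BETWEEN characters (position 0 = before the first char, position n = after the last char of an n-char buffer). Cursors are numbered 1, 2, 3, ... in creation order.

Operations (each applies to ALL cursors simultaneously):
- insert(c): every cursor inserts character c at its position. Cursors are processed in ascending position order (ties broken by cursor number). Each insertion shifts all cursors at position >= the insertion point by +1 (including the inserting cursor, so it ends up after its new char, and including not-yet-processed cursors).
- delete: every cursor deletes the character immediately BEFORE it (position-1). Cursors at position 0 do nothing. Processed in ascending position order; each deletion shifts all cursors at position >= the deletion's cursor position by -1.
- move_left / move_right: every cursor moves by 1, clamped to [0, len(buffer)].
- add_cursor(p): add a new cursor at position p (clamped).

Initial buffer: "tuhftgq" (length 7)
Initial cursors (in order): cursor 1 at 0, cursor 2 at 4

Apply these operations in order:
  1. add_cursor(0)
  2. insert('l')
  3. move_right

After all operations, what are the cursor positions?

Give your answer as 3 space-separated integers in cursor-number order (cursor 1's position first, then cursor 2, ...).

Answer: 3 8 3

Derivation:
After op 1 (add_cursor(0)): buffer="tuhftgq" (len 7), cursors c1@0 c3@0 c2@4, authorship .......
After op 2 (insert('l')): buffer="lltuhfltgq" (len 10), cursors c1@2 c3@2 c2@7, authorship 13....2...
After op 3 (move_right): buffer="lltuhfltgq" (len 10), cursors c1@3 c3@3 c2@8, authorship 13....2...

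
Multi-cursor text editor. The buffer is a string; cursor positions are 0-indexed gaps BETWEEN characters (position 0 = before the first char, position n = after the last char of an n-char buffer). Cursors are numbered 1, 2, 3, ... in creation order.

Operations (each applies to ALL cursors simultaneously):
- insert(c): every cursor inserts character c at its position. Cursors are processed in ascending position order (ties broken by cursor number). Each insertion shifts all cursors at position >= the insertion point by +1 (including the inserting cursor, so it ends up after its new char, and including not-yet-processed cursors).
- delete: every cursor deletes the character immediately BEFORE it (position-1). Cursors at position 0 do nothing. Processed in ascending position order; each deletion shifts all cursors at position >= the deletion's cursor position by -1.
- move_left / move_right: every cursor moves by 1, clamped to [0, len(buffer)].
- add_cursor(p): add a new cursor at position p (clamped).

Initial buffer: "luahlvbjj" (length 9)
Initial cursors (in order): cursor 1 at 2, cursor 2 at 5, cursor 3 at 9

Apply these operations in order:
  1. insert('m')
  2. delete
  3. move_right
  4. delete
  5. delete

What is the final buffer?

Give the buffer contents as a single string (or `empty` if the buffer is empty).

Answer: lhb

Derivation:
After op 1 (insert('m')): buffer="lumahlmvbjjm" (len 12), cursors c1@3 c2@7 c3@12, authorship ..1...2....3
After op 2 (delete): buffer="luahlvbjj" (len 9), cursors c1@2 c2@5 c3@9, authorship .........
After op 3 (move_right): buffer="luahlvbjj" (len 9), cursors c1@3 c2@6 c3@9, authorship .........
After op 4 (delete): buffer="luhlbj" (len 6), cursors c1@2 c2@4 c3@6, authorship ......
After op 5 (delete): buffer="lhb" (len 3), cursors c1@1 c2@2 c3@3, authorship ...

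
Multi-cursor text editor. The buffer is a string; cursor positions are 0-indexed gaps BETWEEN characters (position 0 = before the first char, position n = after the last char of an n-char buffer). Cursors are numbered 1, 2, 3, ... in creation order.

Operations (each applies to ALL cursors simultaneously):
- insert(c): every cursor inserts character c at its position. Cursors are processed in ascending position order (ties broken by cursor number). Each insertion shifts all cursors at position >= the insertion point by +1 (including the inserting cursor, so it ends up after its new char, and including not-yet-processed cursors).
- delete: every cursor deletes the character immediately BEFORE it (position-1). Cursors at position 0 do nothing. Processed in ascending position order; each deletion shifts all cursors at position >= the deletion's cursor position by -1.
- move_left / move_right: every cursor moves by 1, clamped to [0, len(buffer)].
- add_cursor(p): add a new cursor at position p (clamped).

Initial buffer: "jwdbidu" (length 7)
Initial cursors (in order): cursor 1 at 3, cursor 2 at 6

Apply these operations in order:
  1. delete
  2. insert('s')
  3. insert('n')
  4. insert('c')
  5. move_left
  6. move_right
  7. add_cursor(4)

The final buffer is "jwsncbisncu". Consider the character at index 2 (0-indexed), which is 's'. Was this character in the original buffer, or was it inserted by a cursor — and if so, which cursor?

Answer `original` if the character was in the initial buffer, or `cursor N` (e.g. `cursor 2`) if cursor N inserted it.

After op 1 (delete): buffer="jwbiu" (len 5), cursors c1@2 c2@4, authorship .....
After op 2 (insert('s')): buffer="jwsbisu" (len 7), cursors c1@3 c2@6, authorship ..1..2.
After op 3 (insert('n')): buffer="jwsnbisnu" (len 9), cursors c1@4 c2@8, authorship ..11..22.
After op 4 (insert('c')): buffer="jwsncbisncu" (len 11), cursors c1@5 c2@10, authorship ..111..222.
After op 5 (move_left): buffer="jwsncbisncu" (len 11), cursors c1@4 c2@9, authorship ..111..222.
After op 6 (move_right): buffer="jwsncbisncu" (len 11), cursors c1@5 c2@10, authorship ..111..222.
After op 7 (add_cursor(4)): buffer="jwsncbisncu" (len 11), cursors c3@4 c1@5 c2@10, authorship ..111..222.
Authorship (.=original, N=cursor N): . . 1 1 1 . . 2 2 2 .
Index 2: author = 1

Answer: cursor 1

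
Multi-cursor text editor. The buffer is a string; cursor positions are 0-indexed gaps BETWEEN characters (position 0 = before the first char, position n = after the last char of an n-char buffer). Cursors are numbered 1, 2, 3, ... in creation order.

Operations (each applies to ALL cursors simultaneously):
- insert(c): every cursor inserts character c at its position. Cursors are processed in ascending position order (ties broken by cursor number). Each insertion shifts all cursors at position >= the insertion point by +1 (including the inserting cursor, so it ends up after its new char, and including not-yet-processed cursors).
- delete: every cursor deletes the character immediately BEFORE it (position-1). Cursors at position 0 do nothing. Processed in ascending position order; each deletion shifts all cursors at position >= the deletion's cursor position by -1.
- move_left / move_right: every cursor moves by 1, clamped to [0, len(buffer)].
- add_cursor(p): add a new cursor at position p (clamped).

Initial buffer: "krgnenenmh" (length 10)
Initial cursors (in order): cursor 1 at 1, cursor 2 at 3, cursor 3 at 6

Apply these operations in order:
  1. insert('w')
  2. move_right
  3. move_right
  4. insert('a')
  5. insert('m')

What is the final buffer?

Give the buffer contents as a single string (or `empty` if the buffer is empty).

Answer: kwrgamwneamnwenammh

Derivation:
After op 1 (insert('w')): buffer="kwrgwnenwenmh" (len 13), cursors c1@2 c2@5 c3@9, authorship .1..2...3....
After op 2 (move_right): buffer="kwrgwnenwenmh" (len 13), cursors c1@3 c2@6 c3@10, authorship .1..2...3....
After op 3 (move_right): buffer="kwrgwnenwenmh" (len 13), cursors c1@4 c2@7 c3@11, authorship .1..2...3....
After op 4 (insert('a')): buffer="kwrgawneanwenamh" (len 16), cursors c1@5 c2@9 c3@14, authorship .1..12..2.3..3..
After op 5 (insert('m')): buffer="kwrgamwneamnwenammh" (len 19), cursors c1@6 c2@11 c3@17, authorship .1..112..22.3..33..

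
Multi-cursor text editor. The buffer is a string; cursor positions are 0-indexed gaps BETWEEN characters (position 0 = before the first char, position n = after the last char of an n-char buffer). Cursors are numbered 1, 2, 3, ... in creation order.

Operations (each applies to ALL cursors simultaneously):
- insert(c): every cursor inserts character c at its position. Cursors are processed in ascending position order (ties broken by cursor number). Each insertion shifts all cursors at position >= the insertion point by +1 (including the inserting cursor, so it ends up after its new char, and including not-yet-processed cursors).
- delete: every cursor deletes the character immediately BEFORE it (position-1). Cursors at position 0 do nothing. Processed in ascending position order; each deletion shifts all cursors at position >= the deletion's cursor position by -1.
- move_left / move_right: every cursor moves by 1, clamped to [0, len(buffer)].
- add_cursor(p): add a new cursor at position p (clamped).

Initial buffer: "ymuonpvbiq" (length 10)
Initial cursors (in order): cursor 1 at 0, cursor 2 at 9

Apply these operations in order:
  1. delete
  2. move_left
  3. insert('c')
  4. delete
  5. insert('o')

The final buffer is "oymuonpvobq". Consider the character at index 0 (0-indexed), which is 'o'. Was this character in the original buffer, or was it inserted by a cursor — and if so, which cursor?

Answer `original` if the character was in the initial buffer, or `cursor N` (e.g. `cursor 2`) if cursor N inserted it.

Answer: cursor 1

Derivation:
After op 1 (delete): buffer="ymuonpvbq" (len 9), cursors c1@0 c2@8, authorship .........
After op 2 (move_left): buffer="ymuonpvbq" (len 9), cursors c1@0 c2@7, authorship .........
After op 3 (insert('c')): buffer="cymuonpvcbq" (len 11), cursors c1@1 c2@9, authorship 1.......2..
After op 4 (delete): buffer="ymuonpvbq" (len 9), cursors c1@0 c2@7, authorship .........
After op 5 (insert('o')): buffer="oymuonpvobq" (len 11), cursors c1@1 c2@9, authorship 1.......2..
Authorship (.=original, N=cursor N): 1 . . . . . . . 2 . .
Index 0: author = 1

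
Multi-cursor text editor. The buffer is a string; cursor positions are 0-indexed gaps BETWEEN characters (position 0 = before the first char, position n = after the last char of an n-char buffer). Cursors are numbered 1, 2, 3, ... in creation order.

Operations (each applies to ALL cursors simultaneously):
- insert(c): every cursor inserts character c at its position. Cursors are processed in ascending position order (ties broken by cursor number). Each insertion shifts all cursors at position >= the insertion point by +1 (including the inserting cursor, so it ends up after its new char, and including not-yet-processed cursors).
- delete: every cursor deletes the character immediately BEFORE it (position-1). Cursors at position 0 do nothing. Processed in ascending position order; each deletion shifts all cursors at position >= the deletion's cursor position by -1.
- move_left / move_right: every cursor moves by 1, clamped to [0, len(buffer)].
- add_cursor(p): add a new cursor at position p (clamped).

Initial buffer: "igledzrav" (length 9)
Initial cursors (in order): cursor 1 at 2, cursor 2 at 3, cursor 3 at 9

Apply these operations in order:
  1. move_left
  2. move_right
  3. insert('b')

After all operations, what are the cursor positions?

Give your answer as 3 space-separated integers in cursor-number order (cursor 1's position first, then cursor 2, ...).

Answer: 3 5 12

Derivation:
After op 1 (move_left): buffer="igledzrav" (len 9), cursors c1@1 c2@2 c3@8, authorship .........
After op 2 (move_right): buffer="igledzrav" (len 9), cursors c1@2 c2@3 c3@9, authorship .........
After op 3 (insert('b')): buffer="igblbedzravb" (len 12), cursors c1@3 c2@5 c3@12, authorship ..1.2......3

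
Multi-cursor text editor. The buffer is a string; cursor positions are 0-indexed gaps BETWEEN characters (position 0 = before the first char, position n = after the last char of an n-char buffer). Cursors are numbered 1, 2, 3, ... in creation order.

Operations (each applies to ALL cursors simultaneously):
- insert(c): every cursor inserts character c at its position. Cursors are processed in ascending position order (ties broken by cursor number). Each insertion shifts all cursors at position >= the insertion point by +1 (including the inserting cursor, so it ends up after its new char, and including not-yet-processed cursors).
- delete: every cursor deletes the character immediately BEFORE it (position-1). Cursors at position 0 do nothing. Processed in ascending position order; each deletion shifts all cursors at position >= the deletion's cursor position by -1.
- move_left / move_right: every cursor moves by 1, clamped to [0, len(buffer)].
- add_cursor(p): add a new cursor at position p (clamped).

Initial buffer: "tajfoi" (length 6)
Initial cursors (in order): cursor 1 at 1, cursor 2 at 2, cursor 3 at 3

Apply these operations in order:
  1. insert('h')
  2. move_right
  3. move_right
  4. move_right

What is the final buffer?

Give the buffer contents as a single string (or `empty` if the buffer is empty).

After op 1 (insert('h')): buffer="thahjhfoi" (len 9), cursors c1@2 c2@4 c3@6, authorship .1.2.3...
After op 2 (move_right): buffer="thahjhfoi" (len 9), cursors c1@3 c2@5 c3@7, authorship .1.2.3...
After op 3 (move_right): buffer="thahjhfoi" (len 9), cursors c1@4 c2@6 c3@8, authorship .1.2.3...
After op 4 (move_right): buffer="thahjhfoi" (len 9), cursors c1@5 c2@7 c3@9, authorship .1.2.3...

Answer: thahjhfoi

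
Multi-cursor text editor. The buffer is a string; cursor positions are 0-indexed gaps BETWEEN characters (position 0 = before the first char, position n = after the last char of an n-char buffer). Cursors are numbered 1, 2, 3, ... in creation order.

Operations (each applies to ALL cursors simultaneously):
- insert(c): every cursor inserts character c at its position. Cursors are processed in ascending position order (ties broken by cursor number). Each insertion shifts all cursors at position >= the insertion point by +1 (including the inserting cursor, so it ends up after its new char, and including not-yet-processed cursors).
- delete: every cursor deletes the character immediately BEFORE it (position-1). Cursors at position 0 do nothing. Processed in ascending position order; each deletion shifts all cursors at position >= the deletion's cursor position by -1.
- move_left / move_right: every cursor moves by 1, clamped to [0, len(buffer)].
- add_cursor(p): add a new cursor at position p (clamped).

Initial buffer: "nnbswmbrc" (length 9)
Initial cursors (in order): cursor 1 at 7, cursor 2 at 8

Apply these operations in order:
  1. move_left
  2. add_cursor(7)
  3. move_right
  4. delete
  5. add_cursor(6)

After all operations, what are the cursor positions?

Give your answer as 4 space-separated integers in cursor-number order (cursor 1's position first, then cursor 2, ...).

Answer: 5 5 5 6

Derivation:
After op 1 (move_left): buffer="nnbswmbrc" (len 9), cursors c1@6 c2@7, authorship .........
After op 2 (add_cursor(7)): buffer="nnbswmbrc" (len 9), cursors c1@6 c2@7 c3@7, authorship .........
After op 3 (move_right): buffer="nnbswmbrc" (len 9), cursors c1@7 c2@8 c3@8, authorship .........
After op 4 (delete): buffer="nnbswc" (len 6), cursors c1@5 c2@5 c3@5, authorship ......
After op 5 (add_cursor(6)): buffer="nnbswc" (len 6), cursors c1@5 c2@5 c3@5 c4@6, authorship ......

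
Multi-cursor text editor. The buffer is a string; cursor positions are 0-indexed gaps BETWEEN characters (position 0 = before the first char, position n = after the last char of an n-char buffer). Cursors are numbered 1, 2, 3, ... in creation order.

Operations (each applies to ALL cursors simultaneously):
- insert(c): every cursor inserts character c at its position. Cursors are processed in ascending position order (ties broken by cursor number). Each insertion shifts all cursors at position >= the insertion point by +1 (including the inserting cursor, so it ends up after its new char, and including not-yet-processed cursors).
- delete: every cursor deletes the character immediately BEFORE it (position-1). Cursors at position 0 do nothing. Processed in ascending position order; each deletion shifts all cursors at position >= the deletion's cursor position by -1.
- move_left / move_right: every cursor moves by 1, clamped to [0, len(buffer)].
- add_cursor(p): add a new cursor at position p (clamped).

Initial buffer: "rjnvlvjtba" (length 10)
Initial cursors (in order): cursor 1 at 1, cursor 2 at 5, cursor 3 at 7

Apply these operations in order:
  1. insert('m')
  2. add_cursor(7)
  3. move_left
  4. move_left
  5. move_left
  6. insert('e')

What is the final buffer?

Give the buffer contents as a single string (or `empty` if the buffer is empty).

After op 1 (insert('m')): buffer="rmjnvlmvjmtba" (len 13), cursors c1@2 c2@7 c3@10, authorship .1....2..3...
After op 2 (add_cursor(7)): buffer="rmjnvlmvjmtba" (len 13), cursors c1@2 c2@7 c4@7 c3@10, authorship .1....2..3...
After op 3 (move_left): buffer="rmjnvlmvjmtba" (len 13), cursors c1@1 c2@6 c4@6 c3@9, authorship .1....2..3...
After op 4 (move_left): buffer="rmjnvlmvjmtba" (len 13), cursors c1@0 c2@5 c4@5 c3@8, authorship .1....2..3...
After op 5 (move_left): buffer="rmjnvlmvjmtba" (len 13), cursors c1@0 c2@4 c4@4 c3@7, authorship .1....2..3...
After op 6 (insert('e')): buffer="ermjneevlmevjmtba" (len 17), cursors c1@1 c2@7 c4@7 c3@11, authorship 1.1..24..23..3...

Answer: ermjneevlmevjmtba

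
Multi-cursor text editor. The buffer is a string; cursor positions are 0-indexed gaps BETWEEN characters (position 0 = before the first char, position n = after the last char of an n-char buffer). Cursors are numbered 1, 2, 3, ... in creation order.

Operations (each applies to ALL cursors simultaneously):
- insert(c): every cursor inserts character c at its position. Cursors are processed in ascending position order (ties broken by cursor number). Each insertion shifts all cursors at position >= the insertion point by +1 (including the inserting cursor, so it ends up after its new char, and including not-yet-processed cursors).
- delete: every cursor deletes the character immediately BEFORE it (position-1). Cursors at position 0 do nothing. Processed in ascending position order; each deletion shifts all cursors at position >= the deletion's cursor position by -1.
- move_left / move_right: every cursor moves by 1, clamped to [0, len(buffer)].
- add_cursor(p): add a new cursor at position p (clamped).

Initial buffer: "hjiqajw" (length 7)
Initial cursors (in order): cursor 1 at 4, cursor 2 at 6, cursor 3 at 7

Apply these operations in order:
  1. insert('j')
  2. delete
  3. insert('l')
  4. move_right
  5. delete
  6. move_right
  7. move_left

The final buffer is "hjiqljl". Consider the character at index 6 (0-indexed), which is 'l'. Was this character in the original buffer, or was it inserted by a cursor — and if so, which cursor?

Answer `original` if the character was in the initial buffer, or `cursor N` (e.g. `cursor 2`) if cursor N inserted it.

After op 1 (insert('j')): buffer="hjiqjajjwj" (len 10), cursors c1@5 c2@8 c3@10, authorship ....1..2.3
After op 2 (delete): buffer="hjiqajw" (len 7), cursors c1@4 c2@6 c3@7, authorship .......
After op 3 (insert('l')): buffer="hjiqlajlwl" (len 10), cursors c1@5 c2@8 c3@10, authorship ....1..2.3
After op 4 (move_right): buffer="hjiqlajlwl" (len 10), cursors c1@6 c2@9 c3@10, authorship ....1..2.3
After op 5 (delete): buffer="hjiqljl" (len 7), cursors c1@5 c2@7 c3@7, authorship ....1.2
After op 6 (move_right): buffer="hjiqljl" (len 7), cursors c1@6 c2@7 c3@7, authorship ....1.2
After op 7 (move_left): buffer="hjiqljl" (len 7), cursors c1@5 c2@6 c3@6, authorship ....1.2
Authorship (.=original, N=cursor N): . . . . 1 . 2
Index 6: author = 2

Answer: cursor 2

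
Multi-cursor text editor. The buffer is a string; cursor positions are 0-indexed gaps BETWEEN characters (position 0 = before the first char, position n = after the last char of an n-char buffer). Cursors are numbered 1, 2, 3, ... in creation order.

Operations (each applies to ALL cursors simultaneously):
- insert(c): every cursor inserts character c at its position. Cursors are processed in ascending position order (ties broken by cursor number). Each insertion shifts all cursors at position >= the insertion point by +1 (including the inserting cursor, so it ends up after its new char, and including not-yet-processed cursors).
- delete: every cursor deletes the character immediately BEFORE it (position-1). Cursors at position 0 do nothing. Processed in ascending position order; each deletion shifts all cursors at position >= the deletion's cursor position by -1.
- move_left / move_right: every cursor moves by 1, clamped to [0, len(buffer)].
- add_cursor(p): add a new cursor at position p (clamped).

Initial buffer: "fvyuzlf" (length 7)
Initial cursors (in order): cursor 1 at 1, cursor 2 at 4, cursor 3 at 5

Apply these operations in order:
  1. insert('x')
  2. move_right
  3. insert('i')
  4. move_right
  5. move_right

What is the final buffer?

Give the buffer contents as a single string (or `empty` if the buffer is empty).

Answer: fxviyuxzixlif

Derivation:
After op 1 (insert('x')): buffer="fxvyuxzxlf" (len 10), cursors c1@2 c2@6 c3@8, authorship .1...2.3..
After op 2 (move_right): buffer="fxvyuxzxlf" (len 10), cursors c1@3 c2@7 c3@9, authorship .1...2.3..
After op 3 (insert('i')): buffer="fxviyuxzixlif" (len 13), cursors c1@4 c2@9 c3@12, authorship .1.1..2.23.3.
After op 4 (move_right): buffer="fxviyuxzixlif" (len 13), cursors c1@5 c2@10 c3@13, authorship .1.1..2.23.3.
After op 5 (move_right): buffer="fxviyuxzixlif" (len 13), cursors c1@6 c2@11 c3@13, authorship .1.1..2.23.3.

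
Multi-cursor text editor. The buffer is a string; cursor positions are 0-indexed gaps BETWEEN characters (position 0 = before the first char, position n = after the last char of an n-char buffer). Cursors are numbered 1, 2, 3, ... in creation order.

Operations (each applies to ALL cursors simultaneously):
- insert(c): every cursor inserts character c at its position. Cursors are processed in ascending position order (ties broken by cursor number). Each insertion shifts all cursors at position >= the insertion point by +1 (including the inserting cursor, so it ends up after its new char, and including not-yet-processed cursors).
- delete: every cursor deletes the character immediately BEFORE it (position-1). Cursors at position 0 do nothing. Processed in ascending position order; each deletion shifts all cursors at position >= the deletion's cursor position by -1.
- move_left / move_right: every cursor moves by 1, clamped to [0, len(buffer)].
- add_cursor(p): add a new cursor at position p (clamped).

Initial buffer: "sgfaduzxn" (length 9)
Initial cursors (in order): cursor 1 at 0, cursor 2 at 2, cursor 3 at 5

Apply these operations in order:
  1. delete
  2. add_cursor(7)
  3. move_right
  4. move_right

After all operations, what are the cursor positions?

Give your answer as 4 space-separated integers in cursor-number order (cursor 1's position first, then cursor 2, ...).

After op 1 (delete): buffer="sfauzxn" (len 7), cursors c1@0 c2@1 c3@3, authorship .......
After op 2 (add_cursor(7)): buffer="sfauzxn" (len 7), cursors c1@0 c2@1 c3@3 c4@7, authorship .......
After op 3 (move_right): buffer="sfauzxn" (len 7), cursors c1@1 c2@2 c3@4 c4@7, authorship .......
After op 4 (move_right): buffer="sfauzxn" (len 7), cursors c1@2 c2@3 c3@5 c4@7, authorship .......

Answer: 2 3 5 7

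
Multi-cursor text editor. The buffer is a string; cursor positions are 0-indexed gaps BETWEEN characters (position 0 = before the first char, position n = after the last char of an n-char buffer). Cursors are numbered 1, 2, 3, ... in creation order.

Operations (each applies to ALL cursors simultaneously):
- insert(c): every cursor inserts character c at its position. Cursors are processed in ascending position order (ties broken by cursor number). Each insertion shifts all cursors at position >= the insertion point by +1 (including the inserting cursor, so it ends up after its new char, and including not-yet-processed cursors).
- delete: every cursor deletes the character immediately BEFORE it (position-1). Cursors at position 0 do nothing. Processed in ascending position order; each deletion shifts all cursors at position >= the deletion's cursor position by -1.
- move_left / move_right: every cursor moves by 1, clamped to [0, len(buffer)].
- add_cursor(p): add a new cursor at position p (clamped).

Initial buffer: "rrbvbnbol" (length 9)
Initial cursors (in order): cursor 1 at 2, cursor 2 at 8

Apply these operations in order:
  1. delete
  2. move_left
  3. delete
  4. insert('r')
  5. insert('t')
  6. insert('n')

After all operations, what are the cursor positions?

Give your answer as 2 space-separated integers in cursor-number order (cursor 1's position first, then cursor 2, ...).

After op 1 (delete): buffer="rbvbnbl" (len 7), cursors c1@1 c2@6, authorship .......
After op 2 (move_left): buffer="rbvbnbl" (len 7), cursors c1@0 c2@5, authorship .......
After op 3 (delete): buffer="rbvbbl" (len 6), cursors c1@0 c2@4, authorship ......
After op 4 (insert('r')): buffer="rrbvbrbl" (len 8), cursors c1@1 c2@6, authorship 1....2..
After op 5 (insert('t')): buffer="rtrbvbrtbl" (len 10), cursors c1@2 c2@8, authorship 11....22..
After op 6 (insert('n')): buffer="rtnrbvbrtnbl" (len 12), cursors c1@3 c2@10, authorship 111....222..

Answer: 3 10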